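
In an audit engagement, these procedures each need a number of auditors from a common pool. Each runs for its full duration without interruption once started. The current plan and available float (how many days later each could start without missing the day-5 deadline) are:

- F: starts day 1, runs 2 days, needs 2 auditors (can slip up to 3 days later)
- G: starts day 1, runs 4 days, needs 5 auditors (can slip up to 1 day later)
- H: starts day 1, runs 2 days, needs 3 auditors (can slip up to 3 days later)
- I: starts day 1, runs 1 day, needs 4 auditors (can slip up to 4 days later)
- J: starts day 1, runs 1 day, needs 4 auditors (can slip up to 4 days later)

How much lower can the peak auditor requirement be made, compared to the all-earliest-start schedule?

10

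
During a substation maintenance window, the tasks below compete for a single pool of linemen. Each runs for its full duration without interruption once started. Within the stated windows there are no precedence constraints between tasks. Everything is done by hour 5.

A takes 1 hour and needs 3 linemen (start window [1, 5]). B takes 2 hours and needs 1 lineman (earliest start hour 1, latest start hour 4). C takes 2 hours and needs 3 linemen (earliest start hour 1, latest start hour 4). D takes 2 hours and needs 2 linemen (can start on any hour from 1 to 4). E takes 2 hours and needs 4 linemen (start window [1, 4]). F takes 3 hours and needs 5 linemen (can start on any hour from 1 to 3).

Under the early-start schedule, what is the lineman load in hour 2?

At early start, hour 2 has: B, C, D, E, F.
Demand: 1 + 3 + 2 + 4 + 5 = 15.

15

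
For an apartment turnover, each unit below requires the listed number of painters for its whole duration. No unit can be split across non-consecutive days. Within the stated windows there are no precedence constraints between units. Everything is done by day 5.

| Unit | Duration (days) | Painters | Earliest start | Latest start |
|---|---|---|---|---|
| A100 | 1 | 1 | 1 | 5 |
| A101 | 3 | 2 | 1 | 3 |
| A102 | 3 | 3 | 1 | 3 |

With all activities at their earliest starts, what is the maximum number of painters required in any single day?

Early-start schedule: A100@1, A101@1, A102@1.
Load per day: day 1: 6, day 2: 5, day 3: 5, day 4: 0, day 5: 0.
Peak is 6.

6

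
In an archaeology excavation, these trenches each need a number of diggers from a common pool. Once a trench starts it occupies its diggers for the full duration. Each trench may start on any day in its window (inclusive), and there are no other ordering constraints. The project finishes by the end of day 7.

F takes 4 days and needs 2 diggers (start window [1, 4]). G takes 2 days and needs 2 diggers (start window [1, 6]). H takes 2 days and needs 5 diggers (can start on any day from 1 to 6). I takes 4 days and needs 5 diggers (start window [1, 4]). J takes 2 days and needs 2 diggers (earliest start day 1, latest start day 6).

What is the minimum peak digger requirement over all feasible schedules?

9

Early-start (F@1, G@1, H@1, I@1, J@1) gives peak 16: d1:16  d2:16  d3:7  d4:7  d5:0  d6:0  d7:0.
Shift I→3, J→3.
Schedule F@1, G@1, H@1, I@3, J@3: d1:9  d2:9  d3:9  d4:9  d5:5  d6:5  d7:0 — peak 9.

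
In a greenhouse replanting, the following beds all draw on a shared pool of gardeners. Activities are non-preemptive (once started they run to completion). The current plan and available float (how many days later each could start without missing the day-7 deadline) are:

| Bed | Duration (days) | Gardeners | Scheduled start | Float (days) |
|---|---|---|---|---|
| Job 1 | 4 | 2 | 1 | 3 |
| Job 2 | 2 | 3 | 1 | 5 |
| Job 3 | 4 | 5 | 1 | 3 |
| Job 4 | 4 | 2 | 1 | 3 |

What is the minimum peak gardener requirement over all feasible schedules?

9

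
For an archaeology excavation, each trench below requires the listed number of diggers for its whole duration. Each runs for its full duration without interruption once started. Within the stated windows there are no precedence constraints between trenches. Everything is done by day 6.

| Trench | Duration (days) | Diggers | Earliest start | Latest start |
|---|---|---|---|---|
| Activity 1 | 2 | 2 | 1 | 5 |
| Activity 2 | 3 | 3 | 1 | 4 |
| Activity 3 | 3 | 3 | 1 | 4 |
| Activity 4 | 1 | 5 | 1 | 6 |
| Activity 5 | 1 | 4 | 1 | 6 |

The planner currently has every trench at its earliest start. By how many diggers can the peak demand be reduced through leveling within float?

Early-start peak: d1:17  d2:8  d3:6  d4:0  d5:0  d6:0 ⇒ 17.
Leveled (Activity 1@1, Activity 2@2, Activity 3@3, Activity 4@6, Activity 5@1): d1:6  d2:5  d3:6  d4:6  d5:3  d6:5 ⇒ 6.
Reduction 17 − 6 = 11.

11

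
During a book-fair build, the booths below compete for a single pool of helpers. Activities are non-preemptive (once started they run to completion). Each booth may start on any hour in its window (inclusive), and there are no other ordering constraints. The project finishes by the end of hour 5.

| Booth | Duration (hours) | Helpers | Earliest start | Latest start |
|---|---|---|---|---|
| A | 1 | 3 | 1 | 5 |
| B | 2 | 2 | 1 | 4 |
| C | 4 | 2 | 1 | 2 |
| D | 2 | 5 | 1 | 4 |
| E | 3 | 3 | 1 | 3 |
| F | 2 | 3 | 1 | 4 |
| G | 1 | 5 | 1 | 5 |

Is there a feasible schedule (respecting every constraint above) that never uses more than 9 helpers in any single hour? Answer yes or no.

no

The minimum achievable peak is 10; 9 < 10, so no feasible schedule stays within the cap.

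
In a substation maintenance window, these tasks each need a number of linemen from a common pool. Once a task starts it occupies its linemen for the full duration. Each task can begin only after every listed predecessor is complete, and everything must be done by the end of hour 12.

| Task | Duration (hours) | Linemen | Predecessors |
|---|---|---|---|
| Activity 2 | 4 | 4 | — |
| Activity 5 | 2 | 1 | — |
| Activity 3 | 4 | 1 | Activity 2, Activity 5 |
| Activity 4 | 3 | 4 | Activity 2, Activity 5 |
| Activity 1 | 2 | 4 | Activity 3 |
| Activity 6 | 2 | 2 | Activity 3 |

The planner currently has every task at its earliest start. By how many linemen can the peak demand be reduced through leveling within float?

Early-start peak: h1:5  h2:5  h3:4  h4:4  h5:5  h6:5  h7:5  h8:1  h9:6  h10:6  h11:0  h12:0 ⇒ 6.
Leveled (Activity 2@1, Activity 5@1, Activity 3@5, Activity 4@5, Activity 1@9, Activity 6@11): h1:5  h2:5  h3:4  h4:4  h5:5  h6:5  h7:5  h8:1  h9:4  h10:4  h11:2  h12:2 ⇒ 5.
Reduction 6 − 5 = 1.

1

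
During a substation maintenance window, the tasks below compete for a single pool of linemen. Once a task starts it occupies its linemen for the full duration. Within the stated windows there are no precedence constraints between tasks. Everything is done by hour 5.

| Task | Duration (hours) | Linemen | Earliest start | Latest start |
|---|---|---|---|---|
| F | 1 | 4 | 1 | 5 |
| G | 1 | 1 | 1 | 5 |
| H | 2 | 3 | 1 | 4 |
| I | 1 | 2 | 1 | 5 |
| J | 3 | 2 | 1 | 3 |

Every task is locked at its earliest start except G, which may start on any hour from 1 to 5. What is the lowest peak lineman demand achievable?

G@1: h1:12  h2:5  h3:2  h4:0  h5:0 → peak 12
G@2: h1:11  h2:6  h3:2  h4:0  h5:0 → peak 11
G@3: h1:11  h2:5  h3:3  h4:0  h5:0 → peak 11
G@4: h1:11  h2:5  h3:2  h4:1  h5:0 → peak 11
G@5: h1:11  h2:5  h3:2  h4:0  h5:1 → peak 11
Best is G@2, peak 11.

11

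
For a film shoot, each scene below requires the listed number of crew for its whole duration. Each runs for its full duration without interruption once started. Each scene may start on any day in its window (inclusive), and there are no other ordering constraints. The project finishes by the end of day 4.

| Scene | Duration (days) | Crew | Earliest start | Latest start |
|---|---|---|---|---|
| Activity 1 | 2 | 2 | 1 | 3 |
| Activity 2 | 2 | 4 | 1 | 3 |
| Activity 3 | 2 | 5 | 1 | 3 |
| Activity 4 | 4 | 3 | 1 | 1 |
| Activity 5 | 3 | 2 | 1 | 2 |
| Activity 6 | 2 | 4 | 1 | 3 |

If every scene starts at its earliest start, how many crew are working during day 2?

At early start, day 2 has: Activity 1, Activity 2, Activity 3, Activity 4, Activity 5, Activity 6.
Demand: 2 + 4 + 5 + 3 + 2 + 4 = 20.

20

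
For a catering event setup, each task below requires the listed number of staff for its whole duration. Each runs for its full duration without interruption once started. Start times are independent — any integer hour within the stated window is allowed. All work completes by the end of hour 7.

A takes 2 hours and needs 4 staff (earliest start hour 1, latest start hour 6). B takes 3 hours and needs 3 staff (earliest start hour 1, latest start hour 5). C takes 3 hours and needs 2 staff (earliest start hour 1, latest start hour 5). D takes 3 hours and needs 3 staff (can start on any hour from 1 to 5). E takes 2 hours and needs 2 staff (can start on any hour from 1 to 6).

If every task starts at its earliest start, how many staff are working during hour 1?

14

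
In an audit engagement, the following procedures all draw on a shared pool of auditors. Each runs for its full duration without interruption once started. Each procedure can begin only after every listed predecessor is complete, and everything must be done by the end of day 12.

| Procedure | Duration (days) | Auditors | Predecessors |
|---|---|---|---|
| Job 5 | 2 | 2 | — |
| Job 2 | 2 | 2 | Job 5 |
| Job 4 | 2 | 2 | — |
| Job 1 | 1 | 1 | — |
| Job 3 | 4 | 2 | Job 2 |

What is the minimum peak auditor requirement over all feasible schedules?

2

Early-start (Job 5@1, Job 2@3, Job 4@1, Job 1@1, Job 3@5) gives peak 5: d1:5  d2:4  d3:2  d4:2  d5:2  d6:2  d7:2  d8:2  d9:0  d10:0  d11:0  d12:0.
Shift Job 4→5, Job 1→7, Job 3→8.
Schedule Job 5@1, Job 2@3, Job 4@5, Job 1@7, Job 3@8: d1:2  d2:2  d3:2  d4:2  d5:2  d6:2  d7:1  d8:2  d9:2  d10:2  d11:2  d12:0 — peak 2.
Total auditor-days = 21 over 12 days ⇒ peak ≥ ⌈21/12⌉ = 2, so 2 is optimal.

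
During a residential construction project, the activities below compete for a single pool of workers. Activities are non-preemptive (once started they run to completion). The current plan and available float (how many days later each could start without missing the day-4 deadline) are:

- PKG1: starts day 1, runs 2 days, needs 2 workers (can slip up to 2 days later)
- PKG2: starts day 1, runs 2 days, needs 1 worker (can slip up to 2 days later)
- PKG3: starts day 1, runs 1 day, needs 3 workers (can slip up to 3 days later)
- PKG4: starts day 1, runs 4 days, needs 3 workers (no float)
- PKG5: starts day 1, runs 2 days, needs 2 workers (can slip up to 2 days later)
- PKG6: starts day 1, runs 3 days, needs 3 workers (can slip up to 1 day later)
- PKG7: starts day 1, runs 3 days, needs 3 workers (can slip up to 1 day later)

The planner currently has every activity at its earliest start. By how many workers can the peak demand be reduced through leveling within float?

5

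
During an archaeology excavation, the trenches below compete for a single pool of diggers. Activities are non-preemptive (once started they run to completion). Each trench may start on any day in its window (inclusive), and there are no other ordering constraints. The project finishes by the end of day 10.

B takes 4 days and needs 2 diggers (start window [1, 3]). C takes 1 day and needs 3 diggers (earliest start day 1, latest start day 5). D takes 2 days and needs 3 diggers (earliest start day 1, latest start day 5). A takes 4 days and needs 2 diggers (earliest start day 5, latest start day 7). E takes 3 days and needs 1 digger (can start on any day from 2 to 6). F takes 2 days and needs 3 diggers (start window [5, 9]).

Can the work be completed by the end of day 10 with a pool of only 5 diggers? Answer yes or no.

yes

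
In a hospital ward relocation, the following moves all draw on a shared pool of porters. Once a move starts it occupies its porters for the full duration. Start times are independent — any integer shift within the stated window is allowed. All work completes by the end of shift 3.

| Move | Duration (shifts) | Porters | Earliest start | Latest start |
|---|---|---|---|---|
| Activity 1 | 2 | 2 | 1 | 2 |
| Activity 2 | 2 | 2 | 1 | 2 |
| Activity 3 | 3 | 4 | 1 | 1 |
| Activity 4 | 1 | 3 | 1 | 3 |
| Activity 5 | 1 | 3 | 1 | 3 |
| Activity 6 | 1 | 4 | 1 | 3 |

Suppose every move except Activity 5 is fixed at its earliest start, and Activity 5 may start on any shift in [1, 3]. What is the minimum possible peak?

15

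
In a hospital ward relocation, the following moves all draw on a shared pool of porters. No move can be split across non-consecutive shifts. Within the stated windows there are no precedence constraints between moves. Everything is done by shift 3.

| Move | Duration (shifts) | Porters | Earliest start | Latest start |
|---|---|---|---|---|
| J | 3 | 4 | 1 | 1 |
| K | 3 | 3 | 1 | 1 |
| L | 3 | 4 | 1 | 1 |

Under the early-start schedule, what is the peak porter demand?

11

Early-start schedule: J@1, K@1, L@1.
Load per shift: shift 1: 11, shift 2: 11, shift 3: 11.
Peak is 11.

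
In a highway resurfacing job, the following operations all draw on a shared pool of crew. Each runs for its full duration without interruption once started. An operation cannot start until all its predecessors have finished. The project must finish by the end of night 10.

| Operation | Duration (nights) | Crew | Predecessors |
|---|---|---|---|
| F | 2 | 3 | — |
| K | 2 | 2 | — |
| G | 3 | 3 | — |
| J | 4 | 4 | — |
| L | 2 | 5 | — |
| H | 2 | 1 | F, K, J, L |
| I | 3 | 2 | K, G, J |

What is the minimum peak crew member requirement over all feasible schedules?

Early-start (F@1, K@1, G@1, J@1, L@1, H@5, I@5) gives peak 17: n1:17  n2:17  n3:7  n4:4  n5:3  n6:3  n7:2  n8:0  n9:0  n10:0.
Shift G→3, J→3, L→7, H→9, I→7.
Schedule F@1, K@1, G@3, J@3, L@7, H@9, I@7: n1:5  n2:5  n3:7  n4:7  n5:7  n6:4  n7:7  n8:7  n9:3  n10:1 — peak 7.

7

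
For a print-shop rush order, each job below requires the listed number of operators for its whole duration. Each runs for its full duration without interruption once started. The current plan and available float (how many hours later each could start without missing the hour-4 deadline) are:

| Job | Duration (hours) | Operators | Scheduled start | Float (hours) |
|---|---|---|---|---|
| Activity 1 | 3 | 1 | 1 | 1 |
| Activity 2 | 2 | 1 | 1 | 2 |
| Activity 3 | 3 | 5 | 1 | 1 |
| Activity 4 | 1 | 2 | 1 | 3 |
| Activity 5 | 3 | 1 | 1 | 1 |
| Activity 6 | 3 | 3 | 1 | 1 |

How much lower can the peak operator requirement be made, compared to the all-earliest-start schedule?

Early-start peak: h1:13  h2:11  h3:10  h4:0 ⇒ 13.
Leveled (Activity 1@1, Activity 2@1, Activity 3@1, Activity 4@1, Activity 5@1, Activity 6@2): h1:10  h2:11  h3:10  h4:3 ⇒ 11.
Reduction 13 − 11 = 2.

2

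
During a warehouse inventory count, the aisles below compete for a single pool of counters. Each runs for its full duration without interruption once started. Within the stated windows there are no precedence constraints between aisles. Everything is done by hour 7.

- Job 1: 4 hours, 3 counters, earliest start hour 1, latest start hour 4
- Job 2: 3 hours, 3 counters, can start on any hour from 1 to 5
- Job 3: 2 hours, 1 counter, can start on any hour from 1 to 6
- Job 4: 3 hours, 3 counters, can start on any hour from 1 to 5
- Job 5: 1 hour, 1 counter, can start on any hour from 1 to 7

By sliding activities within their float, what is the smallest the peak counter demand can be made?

Early-start (Job 1@1, Job 2@1, Job 3@1, Job 4@1, Job 5@1) gives peak 11: h1:11  h2:10  h3:9  h4:3  h5:0  h6:0  h7:0.
Shift Job 3→4, Job 4→5, Job 5→4.
Schedule Job 1@1, Job 2@1, Job 3@4, Job 4@5, Job 5@4: h1:6  h2:6  h3:6  h4:5  h5:4  h6:3  h7:3 — peak 6.

6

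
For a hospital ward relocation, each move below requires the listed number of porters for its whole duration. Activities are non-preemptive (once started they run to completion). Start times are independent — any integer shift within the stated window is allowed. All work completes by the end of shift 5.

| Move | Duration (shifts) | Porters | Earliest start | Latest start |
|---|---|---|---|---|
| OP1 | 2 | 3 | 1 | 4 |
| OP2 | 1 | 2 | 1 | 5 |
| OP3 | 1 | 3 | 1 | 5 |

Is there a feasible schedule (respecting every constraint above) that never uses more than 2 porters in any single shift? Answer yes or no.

no

Total porter-shifts = 11; over 5 shifts the average is 11/5 > 2, so some shift must exceed 2.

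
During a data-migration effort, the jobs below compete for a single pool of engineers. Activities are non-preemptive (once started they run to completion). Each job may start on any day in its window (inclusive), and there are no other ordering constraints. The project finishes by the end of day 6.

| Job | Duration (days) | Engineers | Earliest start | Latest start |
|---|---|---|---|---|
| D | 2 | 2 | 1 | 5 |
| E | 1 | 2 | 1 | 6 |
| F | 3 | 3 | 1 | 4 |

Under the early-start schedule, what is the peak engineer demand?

7

Early-start schedule: D@1, E@1, F@1.
Load per day: day 1: 7, day 2: 5, day 3: 3, day 4: 0, day 5: 0, day 6: 0.
Peak is 7.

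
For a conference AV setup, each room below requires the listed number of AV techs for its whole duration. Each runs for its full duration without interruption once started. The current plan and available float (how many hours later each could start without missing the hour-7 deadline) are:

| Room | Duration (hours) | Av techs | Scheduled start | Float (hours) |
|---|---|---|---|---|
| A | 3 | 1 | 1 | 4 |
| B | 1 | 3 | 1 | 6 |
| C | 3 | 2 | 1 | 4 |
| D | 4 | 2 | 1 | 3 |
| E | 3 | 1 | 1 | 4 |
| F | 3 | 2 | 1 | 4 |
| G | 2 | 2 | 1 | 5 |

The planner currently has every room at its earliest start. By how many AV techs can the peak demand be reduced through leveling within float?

Early-start peak: h1:13  h2:10  h3:8  h4:2  h5:0  h6:0  h7:0 ⇒ 13.
Leveled (A@1, B@1, C@2, D@2, E@4, F@5, G@6): h1:4  h2:5  h3:5  h4:5  h5:5  h6:5  h7:4 ⇒ 5.
Reduction 13 − 5 = 8.

8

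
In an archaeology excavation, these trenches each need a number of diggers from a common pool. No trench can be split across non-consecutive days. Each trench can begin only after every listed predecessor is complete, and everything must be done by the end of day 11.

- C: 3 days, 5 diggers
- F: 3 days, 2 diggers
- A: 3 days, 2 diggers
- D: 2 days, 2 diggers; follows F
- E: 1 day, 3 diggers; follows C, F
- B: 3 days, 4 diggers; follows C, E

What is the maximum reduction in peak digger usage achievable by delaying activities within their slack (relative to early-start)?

Early-start peak: d1:9  d2:9  d3:9  d4:5  d5:6  d6:4  d7:4  d8:0  d9:0  d10:0  d11:0 ⇒ 9.
Leveled (C@1, F@4, A@4, D@7, E@7, B@9): d1:5  d2:5  d3:5  d4:4  d5:4  d6:4  d7:5  d8:2  d9:4  d10:4  d11:4 ⇒ 5.
Reduction 9 − 5 = 4.

4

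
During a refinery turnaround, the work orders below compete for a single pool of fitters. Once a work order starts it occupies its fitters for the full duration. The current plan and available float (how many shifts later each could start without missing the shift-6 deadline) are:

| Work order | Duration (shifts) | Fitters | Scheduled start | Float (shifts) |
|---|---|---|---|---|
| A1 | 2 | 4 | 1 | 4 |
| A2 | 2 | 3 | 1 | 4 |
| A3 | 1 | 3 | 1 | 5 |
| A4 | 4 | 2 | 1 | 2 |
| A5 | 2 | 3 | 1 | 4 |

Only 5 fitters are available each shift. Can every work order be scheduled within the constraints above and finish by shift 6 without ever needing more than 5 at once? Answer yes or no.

Total fitter-shifts = 31; over 6 shifts the average is 31/6 > 5, so some shift must exceed 5.

no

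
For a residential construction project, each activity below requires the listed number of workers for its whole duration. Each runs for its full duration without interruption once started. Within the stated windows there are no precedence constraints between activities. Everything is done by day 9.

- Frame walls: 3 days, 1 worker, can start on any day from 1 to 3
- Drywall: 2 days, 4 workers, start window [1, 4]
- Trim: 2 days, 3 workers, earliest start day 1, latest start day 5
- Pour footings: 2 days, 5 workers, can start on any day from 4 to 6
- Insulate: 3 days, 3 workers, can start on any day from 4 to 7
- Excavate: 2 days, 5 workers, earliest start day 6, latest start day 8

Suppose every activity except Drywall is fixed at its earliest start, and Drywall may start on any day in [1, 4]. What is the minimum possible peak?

8

Drywall@1: d1:8  d2:8  d3:1  d4:8  d5:8  d6:8  d7:5  d8:0  d9:0 → peak 8
Drywall@2: d1:4  d2:8  d3:5  d4:8  d5:8  d6:8  d7:5  d8:0  d9:0 → peak 8
Drywall@3: d1:4  d2:4  d3:5  d4:12  d5:8  d6:8  d7:5  d8:0  d9:0 → peak 12
Drywall@4: d1:4  d2:4  d3:1  d4:12  d5:12  d6:8  d7:5  d8:0  d9:0 → peak 12
Best is Drywall@1, peak 8.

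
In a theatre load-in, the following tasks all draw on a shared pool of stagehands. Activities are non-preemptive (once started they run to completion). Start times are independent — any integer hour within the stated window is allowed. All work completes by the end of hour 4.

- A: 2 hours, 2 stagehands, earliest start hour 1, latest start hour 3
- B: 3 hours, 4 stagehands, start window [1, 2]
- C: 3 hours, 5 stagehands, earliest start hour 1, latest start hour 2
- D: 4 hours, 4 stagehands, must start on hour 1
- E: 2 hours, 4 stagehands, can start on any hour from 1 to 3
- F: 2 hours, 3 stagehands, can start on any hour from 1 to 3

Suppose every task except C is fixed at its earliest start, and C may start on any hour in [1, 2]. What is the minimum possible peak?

22

C@1: h1:22  h2:22  h3:13  h4:4 → peak 22
C@2: h1:17  h2:22  h3:13  h4:9 → peak 22
Best is C@1, peak 22.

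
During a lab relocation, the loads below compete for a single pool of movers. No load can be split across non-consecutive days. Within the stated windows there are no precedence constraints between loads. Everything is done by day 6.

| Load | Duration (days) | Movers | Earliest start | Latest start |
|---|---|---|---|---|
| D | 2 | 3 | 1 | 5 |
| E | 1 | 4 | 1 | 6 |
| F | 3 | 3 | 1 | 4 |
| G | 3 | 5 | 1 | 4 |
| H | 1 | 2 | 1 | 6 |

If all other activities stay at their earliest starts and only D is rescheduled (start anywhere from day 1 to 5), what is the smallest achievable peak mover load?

14

D@1: d1:17  d2:11  d3:8  d4:0  d5:0  d6:0 → peak 17
D@2: d1:14  d2:11  d3:11  d4:0  d5:0  d6:0 → peak 14
D@3: d1:14  d2:8  d3:11  d4:3  d5:0  d6:0 → peak 14
D@4: d1:14  d2:8  d3:8  d4:3  d5:3  d6:0 → peak 14
D@5: d1:14  d2:8  d3:8  d4:0  d5:3  d6:3 → peak 14
Best is D@2, peak 14.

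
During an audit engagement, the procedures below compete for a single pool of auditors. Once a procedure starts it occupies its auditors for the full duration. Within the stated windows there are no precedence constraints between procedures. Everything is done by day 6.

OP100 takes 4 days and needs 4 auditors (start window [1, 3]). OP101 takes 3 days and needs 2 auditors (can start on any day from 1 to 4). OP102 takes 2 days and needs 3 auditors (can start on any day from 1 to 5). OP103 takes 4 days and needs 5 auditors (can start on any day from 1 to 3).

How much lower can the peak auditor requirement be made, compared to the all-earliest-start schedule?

3

Early-start peak: d1:14  d2:14  d3:11  d4:9  d5:0  d6:0 ⇒ 14.
Leveled (OP100@1, OP101@1, OP102@1, OP103@3): d1:9  d2:9  d3:11  d4:9  d5:5  d6:5 ⇒ 11.
Reduction 14 − 11 = 3.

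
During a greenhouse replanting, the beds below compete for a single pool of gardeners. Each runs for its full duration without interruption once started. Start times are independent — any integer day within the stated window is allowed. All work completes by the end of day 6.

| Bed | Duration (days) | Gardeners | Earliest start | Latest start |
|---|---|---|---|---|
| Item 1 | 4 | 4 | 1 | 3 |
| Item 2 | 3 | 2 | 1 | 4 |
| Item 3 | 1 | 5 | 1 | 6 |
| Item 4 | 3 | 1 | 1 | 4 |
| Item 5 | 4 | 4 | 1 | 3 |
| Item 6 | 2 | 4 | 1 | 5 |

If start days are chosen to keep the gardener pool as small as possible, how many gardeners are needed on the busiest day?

10

Early-start (Item 1@1, Item 2@1, Item 3@1, Item 4@1, Item 5@1, Item 6@1) gives peak 20: d1:20  d2:15  d3:11  d4:8  d5:0  d6:0.
Shift Item 3→5, Item 4→4, Item 6→5.
Schedule Item 1@1, Item 2@1, Item 3@5, Item 4@4, Item 5@1, Item 6@5: d1:10  d2:10  d3:10  d4:9  d5:10  d6:5 — peak 10.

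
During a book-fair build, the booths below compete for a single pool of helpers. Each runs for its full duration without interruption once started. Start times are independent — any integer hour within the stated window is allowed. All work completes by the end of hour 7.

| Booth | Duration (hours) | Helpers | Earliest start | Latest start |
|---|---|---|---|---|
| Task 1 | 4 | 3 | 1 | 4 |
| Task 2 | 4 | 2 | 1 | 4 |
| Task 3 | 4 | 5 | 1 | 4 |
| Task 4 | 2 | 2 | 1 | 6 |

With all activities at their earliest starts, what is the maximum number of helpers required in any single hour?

Early-start schedule: Task 1@1, Task 2@1, Task 3@1, Task 4@1.
Load per hour: hour 1: 12, hour 2: 12, hour 3: 10, hour 4: 10, hour 5: 0, hour 6: 0, hour 7: 0.
Peak is 12.

12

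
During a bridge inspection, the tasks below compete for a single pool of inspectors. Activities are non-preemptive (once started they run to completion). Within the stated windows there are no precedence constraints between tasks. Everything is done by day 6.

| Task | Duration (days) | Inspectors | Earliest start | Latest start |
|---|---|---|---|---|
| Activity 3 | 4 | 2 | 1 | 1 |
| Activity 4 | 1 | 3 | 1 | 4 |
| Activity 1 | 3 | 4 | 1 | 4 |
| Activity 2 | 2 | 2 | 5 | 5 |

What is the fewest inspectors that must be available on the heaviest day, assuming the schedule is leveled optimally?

Early-start (Activity 3@1, Activity 4@1, Activity 1@1, Activity 2@5) gives peak 9: d1:9  d2:6  d3:6  d4:2  d5:2  d6:2.
Shift Activity 1→2.
Schedule Activity 3@1, Activity 4@1, Activity 1@2, Activity 2@5: d1:5  d2:6  d3:6  d4:6  d5:2  d6:2 — peak 6.
No arrangement of the 16 feasible schedules does better.

6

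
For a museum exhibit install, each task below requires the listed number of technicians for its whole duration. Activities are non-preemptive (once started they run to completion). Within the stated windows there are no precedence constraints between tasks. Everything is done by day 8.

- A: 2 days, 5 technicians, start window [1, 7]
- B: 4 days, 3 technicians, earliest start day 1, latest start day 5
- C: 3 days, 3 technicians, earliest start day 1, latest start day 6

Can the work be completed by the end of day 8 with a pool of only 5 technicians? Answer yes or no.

The minimum achievable peak is 6; 5 < 6, so no feasible schedule stays within the cap.

no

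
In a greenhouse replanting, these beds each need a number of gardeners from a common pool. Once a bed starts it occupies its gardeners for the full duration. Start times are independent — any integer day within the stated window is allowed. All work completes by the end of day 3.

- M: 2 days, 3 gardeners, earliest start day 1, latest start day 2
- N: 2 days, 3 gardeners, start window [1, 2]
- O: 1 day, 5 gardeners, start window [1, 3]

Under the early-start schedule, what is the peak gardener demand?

Early-start schedule: M@1, N@1, O@1.
Load per day: day 1: 11, day 2: 6, day 3: 0.
Peak is 11.

11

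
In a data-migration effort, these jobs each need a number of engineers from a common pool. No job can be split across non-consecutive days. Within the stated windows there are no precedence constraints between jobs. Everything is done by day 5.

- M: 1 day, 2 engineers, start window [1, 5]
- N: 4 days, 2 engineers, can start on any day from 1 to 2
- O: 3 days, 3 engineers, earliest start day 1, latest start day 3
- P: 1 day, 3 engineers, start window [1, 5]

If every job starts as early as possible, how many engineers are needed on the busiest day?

10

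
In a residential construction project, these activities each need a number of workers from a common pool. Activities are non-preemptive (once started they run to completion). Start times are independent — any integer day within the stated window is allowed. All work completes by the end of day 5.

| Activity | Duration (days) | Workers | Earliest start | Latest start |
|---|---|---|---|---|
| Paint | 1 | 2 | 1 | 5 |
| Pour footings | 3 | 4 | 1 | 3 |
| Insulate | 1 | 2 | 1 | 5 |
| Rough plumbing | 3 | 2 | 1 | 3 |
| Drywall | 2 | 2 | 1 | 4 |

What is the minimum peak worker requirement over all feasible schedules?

6

Early-start (Paint@1, Pour footings@1, Insulate@1, Rough plumbing@1, Drywall@1) gives peak 12: d1:12  d2:8  d3:6  d4:0  d5:0.
Shift Insulate→2, Rough plumbing→3, Drywall→4.
Schedule Paint@1, Pour footings@1, Insulate@2, Rough plumbing@3, Drywall@4: d1:6  d2:6  d3:6  d4:4  d5:4 — peak 6.
Total worker-days = 26 over 5 days ⇒ peak ≥ ⌈26/5⌉ = 6, so 6 is optimal.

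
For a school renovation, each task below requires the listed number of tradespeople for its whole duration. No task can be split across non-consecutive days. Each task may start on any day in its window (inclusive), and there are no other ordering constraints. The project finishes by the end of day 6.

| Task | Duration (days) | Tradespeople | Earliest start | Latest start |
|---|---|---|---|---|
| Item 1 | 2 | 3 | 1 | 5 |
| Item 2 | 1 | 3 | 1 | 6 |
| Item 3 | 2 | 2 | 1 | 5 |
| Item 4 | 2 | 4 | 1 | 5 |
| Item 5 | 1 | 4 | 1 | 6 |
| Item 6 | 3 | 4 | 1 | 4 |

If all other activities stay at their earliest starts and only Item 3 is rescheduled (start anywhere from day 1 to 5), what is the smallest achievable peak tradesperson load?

18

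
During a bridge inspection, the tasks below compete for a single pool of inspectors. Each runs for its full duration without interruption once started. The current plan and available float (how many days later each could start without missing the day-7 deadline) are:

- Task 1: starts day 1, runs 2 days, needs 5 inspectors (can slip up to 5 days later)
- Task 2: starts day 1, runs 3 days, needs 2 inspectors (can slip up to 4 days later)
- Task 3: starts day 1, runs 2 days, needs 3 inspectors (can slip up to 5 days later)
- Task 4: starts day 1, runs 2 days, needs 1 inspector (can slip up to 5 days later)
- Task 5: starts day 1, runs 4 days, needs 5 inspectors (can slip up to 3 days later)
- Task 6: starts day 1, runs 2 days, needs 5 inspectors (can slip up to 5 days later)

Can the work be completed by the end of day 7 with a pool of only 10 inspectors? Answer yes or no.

yes

Schedule Task 1@1, Task 2@1, Task 3@1, Task 4@3, Task 5@3, Task 6@5: d1:10  d2:10  d3:8  d4:6  d5:10  d6:10  d7:0 — peak 10 ≤ 10.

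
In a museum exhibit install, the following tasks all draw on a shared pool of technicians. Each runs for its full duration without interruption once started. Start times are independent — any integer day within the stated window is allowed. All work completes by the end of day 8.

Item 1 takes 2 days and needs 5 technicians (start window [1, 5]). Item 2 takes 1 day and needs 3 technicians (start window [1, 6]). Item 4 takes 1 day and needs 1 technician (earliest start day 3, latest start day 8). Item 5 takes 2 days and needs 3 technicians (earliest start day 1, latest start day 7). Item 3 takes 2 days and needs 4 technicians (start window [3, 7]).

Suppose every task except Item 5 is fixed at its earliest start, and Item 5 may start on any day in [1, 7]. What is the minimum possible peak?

8

Item 5@1: d1:11  d2:8  d3:5  d4:4  d5:0  d6:0  d7:0  d8:0 → peak 11
Item 5@2: d1:8  d2:8  d3:8  d4:4  d5:0  d6:0  d7:0  d8:0 → peak 8
Item 5@3: d1:8  d2:5  d3:8  d4:7  d5:0  d6:0  d7:0  d8:0 → peak 8
Item 5@4: d1:8  d2:5  d3:5  d4:7  d5:3  d6:0  d7:0  d8:0 → peak 8
Item 5@5: d1:8  d2:5  d3:5  d4:4  d5:3  d6:3  d7:0  d8:0 → peak 8
Item 5@6: d1:8  d2:5  d3:5  d4:4  d5:0  d6:3  d7:3  d8:0 → peak 8
Item 5@7: d1:8  d2:5  d3:5  d4:4  d5:0  d6:0  d7:3  d8:3 → peak 8
Best is Item 5@2, peak 8.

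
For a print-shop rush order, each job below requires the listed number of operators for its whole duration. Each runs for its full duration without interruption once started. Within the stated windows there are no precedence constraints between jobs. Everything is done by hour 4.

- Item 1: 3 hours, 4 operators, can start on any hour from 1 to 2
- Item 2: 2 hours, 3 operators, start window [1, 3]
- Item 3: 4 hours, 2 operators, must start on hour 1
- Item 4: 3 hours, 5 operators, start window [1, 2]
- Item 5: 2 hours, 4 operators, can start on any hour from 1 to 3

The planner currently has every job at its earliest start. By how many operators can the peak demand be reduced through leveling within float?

3

Early-start peak: h1:18  h2:18  h3:11  h4:2 ⇒ 18.
Leveled (Item 1@1, Item 2@1, Item 3@1, Item 4@1, Item 5@3): h1:14  h2:14  h3:15  h4:6 ⇒ 15.
Reduction 18 − 15 = 3.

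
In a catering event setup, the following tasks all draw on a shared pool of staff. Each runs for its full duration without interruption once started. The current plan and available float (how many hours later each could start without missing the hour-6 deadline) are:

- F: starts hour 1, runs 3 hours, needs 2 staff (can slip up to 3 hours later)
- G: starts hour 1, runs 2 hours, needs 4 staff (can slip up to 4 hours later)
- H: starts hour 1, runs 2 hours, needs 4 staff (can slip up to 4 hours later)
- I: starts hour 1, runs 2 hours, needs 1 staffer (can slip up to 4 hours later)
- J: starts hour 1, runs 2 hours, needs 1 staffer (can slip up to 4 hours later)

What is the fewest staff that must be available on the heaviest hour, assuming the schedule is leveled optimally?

6

Early-start (F@1, G@1, H@1, I@1, J@1) gives peak 12: h1:12  h2:12  h3:2  h4:0  h5:0  h6:0.
Shift H→3, I→4, J→4.
Schedule F@1, G@1, H@3, I@4, J@4: h1:6  h2:6  h3:6  h4:6  h5:2  h6:0 — peak 6.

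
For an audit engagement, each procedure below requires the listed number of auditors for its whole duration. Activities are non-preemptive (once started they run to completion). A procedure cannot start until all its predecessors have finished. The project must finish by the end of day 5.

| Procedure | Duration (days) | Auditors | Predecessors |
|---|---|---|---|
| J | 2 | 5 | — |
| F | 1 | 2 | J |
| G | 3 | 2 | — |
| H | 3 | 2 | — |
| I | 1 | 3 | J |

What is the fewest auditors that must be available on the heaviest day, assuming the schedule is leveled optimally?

Early-start (J@1, F@3, G@1, H@1, I@3) gives peak 9: d1:9  d2:9  d3:9  d4:0  d5:0.
Shift H→3, I→4.
Schedule J@1, F@3, G@1, H@3, I@4: d1:7  d2:7  d3:6  d4:5  d5:2 — peak 7.

7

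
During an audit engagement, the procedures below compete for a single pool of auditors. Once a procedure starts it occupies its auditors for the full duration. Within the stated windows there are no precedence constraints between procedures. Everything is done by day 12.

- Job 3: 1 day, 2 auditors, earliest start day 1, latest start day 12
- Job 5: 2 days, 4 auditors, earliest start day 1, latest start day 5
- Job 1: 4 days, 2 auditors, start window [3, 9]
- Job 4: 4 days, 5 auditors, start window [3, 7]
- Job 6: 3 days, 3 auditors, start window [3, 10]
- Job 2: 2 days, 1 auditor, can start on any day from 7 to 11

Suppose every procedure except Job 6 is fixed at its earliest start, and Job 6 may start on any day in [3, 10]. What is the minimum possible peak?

Job 6@3: d1:6  d2:4  d3:10  d4:10  d5:10  d6:7  d7:1  d8:1  d9:0  d10:0  d11:0  d12:0 → peak 10
Job 6@4: d1:6  d2:4  d3:7  d4:10  d5:10  d6:10  d7:1  d8:1  d9:0  d10:0  d11:0  d12:0 → peak 10
Job 6@5: d1:6  d2:4  d3:7  d4:7  d5:10  d6:10  d7:4  d8:1  d9:0  d10:0  d11:0  d12:0 → peak 10
Job 6@6: d1:6  d2:4  d3:7  d4:7  d5:7  d6:10  d7:4  d8:4  d9:0  d10:0  d11:0  d12:0 → peak 10
Job 6@7: d1:6  d2:4  d3:7  d4:7  d5:7  d6:7  d7:4  d8:4  d9:3  d10:0  d11:0  d12:0 → peak 7
Job 6@8: d1:6  d2:4  d3:7  d4:7  d5:7  d6:7  d7:1  d8:4  d9:3  d10:3  d11:0  d12:0 → peak 7
Job 6@9: d1:6  d2:4  d3:7  d4:7  d5:7  d6:7  d7:1  d8:1  d9:3  d10:3  d11:3  d12:0 → peak 7
Job 6@10: d1:6  d2:4  d3:7  d4:7  d5:7  d6:7  d7:1  d8:1  d9:0  d10:3  d11:3  d12:3 → peak 7
Best is Job 6@7, peak 7.

7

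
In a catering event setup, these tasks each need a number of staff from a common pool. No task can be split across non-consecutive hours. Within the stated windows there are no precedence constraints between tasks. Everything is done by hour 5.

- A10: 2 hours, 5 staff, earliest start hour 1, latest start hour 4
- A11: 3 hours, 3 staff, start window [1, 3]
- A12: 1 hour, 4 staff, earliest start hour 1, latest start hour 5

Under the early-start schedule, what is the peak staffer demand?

Early-start schedule: A10@1, A11@1, A12@1.
Load per hour: hour 1: 12, hour 2: 8, hour 3: 3, hour 4: 0, hour 5: 0.
Peak is 12.

12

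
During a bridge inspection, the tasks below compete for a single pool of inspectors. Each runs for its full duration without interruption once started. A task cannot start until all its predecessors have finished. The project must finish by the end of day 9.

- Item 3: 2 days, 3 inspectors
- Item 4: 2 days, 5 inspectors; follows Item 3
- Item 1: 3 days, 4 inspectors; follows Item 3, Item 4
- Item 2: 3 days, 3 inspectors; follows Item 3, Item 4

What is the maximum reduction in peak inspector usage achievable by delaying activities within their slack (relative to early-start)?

0

Early-start peak: d1:3  d2:3  d3:5  d4:5  d5:7  d6:7  d7:7  d8:0  d9:0 ⇒ 7.
Leveled (Item 3@1, Item 4@3, Item 1@5, Item 2@5): d1:3  d2:3  d3:5  d4:5  d5:7  d6:7  d7:7  d8:0  d9:0 ⇒ 7.
Reduction 7 − 7 = 0.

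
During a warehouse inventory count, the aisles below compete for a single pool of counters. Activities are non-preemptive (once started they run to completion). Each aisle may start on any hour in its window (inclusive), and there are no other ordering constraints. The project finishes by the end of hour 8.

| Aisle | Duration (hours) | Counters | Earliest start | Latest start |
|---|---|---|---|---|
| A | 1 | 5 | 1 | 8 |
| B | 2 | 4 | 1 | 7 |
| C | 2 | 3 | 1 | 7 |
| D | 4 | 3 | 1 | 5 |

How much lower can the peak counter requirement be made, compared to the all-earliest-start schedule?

9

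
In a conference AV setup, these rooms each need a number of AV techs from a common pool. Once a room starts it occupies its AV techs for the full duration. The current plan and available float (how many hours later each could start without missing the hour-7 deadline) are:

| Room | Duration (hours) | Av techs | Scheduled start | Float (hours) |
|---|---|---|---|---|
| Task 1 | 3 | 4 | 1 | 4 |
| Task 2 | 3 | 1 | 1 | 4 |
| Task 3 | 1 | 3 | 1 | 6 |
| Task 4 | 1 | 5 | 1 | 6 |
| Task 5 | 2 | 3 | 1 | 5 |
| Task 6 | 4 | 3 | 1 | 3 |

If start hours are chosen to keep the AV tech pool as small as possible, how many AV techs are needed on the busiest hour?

Early-start (Task 1@1, Task 2@1, Task 3@1, Task 4@1, Task 5@1, Task 6@1) gives peak 19: h1:19  h2:11  h3:8  h4:3  h5:0  h6:0  h7:0.
Shift Task 2→4, Task 4→6, Task 5→4, Task 6→2.
Schedule Task 1@1, Task 2@4, Task 3@1, Task 4@6, Task 5@4, Task 6@2: h1:7  h2:7  h3:7  h4:7  h5:7  h6:6  h7:0 — peak 7.

7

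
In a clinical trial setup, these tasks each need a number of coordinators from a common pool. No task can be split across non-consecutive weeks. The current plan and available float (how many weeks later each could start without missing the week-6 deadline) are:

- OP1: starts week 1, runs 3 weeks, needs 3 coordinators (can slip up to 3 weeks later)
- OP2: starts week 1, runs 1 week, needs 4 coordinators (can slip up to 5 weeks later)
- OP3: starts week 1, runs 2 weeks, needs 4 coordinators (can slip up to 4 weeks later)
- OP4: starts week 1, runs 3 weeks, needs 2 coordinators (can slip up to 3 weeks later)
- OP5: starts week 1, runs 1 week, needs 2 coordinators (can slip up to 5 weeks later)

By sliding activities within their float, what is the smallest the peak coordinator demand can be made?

6

Early-start (OP1@1, OP2@1, OP3@1, OP4@1, OP5@1) gives peak 15: w1:15  w2:9  w3:5  w4:0  w5:0  w6:0.
Shift OP2→4, OP3→5, OP5→4.
Schedule OP1@1, OP2@4, OP3@5, OP4@1, OP5@4: w1:5  w2:5  w3:5  w4:6  w5:4  w6:4 — peak 6.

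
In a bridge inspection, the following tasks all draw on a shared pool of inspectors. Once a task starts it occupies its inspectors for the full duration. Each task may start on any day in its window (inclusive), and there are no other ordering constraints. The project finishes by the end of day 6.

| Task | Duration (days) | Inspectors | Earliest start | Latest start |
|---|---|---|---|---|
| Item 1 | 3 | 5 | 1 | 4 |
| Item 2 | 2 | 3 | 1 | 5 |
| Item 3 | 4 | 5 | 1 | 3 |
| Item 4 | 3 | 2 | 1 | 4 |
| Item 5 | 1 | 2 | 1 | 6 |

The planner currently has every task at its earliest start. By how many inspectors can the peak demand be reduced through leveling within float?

Early-start peak: d1:17  d2:15  d3:12  d4:5  d5:0  d6:0 ⇒ 17.
Leveled (Item 1@1, Item 2@1, Item 3@3, Item 4@4, Item 5@1): d1:10  d2:8  d3:10  d4:7  d5:7  d6:7 ⇒ 10.
Reduction 17 − 10 = 7.

7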